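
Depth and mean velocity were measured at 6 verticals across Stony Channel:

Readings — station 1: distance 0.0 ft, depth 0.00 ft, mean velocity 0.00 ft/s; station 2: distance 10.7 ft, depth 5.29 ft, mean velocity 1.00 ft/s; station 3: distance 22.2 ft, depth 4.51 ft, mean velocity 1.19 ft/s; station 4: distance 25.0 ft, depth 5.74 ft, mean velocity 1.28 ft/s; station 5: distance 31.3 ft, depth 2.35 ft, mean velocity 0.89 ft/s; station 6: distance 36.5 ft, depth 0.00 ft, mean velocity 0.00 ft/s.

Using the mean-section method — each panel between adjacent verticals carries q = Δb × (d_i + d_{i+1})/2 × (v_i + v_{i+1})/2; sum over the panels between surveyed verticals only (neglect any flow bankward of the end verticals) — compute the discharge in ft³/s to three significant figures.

Panel 1-2: Δb = 10.7 ft, d̄ = (0.00+5.29)/2 = 2.645, v̄ = (0.00+1.00)/2 = 0.5 → q = 10.7×2.645×0.5 = 14.15 ft³/s
Panel 2-3: Δb = 11.5 ft, d̄ = (5.29+4.51)/2 = 4.9, v̄ = (1.00+1.19)/2 = 1.095 → q = 11.5×4.9×1.095 = 61.70 ft³/s
Panel 3-4: Δb = 2.8 ft, d̄ = (4.51+5.74)/2 = 5.125, v̄ = (1.19+1.28)/2 = 1.235 → q = 2.8×5.125×1.235 = 17.72 ft³/s
Panel 4-5: Δb = 6.3 ft, d̄ = (5.74+2.35)/2 = 4.045, v̄ = (1.28+0.89)/2 = 1.085 → q = 6.3×4.045×1.085 = 27.65 ft³/s
Panel 5-6: Δb = 5.2 ft, d̄ = (2.35+0.00)/2 = 1.175, v̄ = (0.89+0.00)/2 = 0.445 → q = 5.2×1.175×0.445 = 2.719 ft³/s
Q = Σ q = 123.9 ft³/s

124 ft³/s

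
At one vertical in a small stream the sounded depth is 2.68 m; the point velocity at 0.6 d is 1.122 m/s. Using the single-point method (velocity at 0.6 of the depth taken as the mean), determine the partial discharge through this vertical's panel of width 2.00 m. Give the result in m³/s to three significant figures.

v̄ = v₀.₆ = 1.122 m/s
q = v̄ × d × w = 1.122 × 2.68 × 2.00 = 6.014 m³/s

6.01 m³/s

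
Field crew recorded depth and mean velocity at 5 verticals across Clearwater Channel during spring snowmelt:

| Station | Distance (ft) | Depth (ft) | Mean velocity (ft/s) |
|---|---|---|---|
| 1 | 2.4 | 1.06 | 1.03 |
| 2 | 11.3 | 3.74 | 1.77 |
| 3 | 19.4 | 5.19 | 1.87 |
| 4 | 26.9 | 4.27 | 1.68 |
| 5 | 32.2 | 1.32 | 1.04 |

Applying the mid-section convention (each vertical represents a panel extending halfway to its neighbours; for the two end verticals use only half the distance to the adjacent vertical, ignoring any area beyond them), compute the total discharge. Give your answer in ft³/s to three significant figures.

186 ft³/s

w_1 = (11.3 − 2.4)/2 = 4.45 ft; q_1 = 1.03 × 1.06 × 4.45 = 4.859 ft³/s
w_2 = (19.4 − 2.4)/2 = 8.5 ft; q_2 = 1.77 × 3.74 × 8.5 = 56.27 ft³/s
w_3 = (26.9 − 11.3)/2 = 7.8 ft; q_3 = 1.87 × 5.19 × 7.8 = 75.70 ft³/s
w_4 = (32.2 − 19.4)/2 = 6.4 ft; q_4 = 1.68 × 4.27 × 6.4 = 45.91 ft³/s
w_5 = (32.2 − 26.9)/2 = 2.65 ft; q_5 = 1.04 × 1.32 × 2.65 = 3.638 ft³/s
Q = Σ qᵢ = 186.4 ft³/s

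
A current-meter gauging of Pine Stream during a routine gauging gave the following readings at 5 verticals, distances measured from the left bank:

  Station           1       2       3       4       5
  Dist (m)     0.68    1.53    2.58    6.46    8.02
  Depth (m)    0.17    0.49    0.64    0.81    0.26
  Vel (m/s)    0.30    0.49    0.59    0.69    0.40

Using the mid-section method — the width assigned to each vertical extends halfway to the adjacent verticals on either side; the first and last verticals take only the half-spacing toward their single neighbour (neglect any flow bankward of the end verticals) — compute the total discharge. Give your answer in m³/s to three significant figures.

2.78 m³/s

w_1 = (1.53 − 0.68)/2 = 0.425 m; q_1 = 0.30 × 0.17 × 0.425 = 0.02168 m³/s
w_2 = (2.58 − 0.68)/2 = 0.95 m; q_2 = 0.49 × 0.49 × 0.95 = 0.2281 m³/s
w_3 = (6.46 − 1.53)/2 = 2.465 m; q_3 = 0.59 × 0.64 × 2.465 = 0.9308 m³/s
w_4 = (8.02 − 2.58)/2 = 2.72 m; q_4 = 0.69 × 0.81 × 2.72 = 1.520 m³/s
w_5 = (8.02 − 6.46)/2 = 0.78 m; q_5 = 0.40 × 0.26 × 0.78 = 0.08112 m³/s
Q = Σ qᵢ = 2.782 m³/s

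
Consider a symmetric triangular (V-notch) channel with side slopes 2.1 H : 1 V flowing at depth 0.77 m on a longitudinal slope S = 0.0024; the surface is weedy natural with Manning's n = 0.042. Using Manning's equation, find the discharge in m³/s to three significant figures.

0.718 m³/s

A = z·y² = 2.1×0.77² = 1.245 m²
P = 2y√(1+z²) = 2×0.77×√(1+2.1²) = 3.582 m
R = A/P = 1.245/3.582 = 0.3476 m
Q = (1/n)·A·R^(2/3)·S^(1/2) = (1/0.042) × 1.245 × 0.3476^(2/3) × 0.0024^(1/2) = 0.7180 m³/s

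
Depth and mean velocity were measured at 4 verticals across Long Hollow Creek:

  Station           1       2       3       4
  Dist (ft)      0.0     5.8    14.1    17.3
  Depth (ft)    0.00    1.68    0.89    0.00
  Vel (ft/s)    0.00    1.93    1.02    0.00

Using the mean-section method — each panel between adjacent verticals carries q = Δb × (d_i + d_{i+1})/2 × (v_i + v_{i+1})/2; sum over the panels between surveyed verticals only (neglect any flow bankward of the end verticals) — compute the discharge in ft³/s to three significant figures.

21.2 ft³/s

Panel 1-2: Δb = 5.8 ft, d̄ = (0.00+1.68)/2 = 0.84, v̄ = (0.00+1.93)/2 = 0.965 → q = 5.8×0.84×0.965 = 4.701 ft³/s
Panel 2-3: Δb = 8.3 ft, d̄ = (1.68+0.89)/2 = 1.285, v̄ = (1.93+1.02)/2 = 1.475 → q = 8.3×1.285×1.475 = 15.73 ft³/s
Panel 3-4: Δb = 3.2 ft, d̄ = (0.89+0.00)/2 = 0.445, v̄ = (1.02+0.00)/2 = 0.51 → q = 3.2×0.445×0.51 = 0.7262 ft³/s
Q = Σ q = 21.16 ft³/s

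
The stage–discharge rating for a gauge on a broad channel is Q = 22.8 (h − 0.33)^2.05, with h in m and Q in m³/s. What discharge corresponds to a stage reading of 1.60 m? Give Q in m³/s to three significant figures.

37.2 m³/s

Q = 22.8 × (1.60 − 0.33)^2.05 = 22.8 × 1.27^2.05 = 37.22 m³/s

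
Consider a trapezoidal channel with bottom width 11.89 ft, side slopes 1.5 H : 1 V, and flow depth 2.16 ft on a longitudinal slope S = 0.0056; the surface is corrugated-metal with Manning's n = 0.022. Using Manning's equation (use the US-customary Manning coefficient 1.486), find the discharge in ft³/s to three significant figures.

A = (b + z·y)·y = (11.89 + 1.5×2.16)×2.16 = 32.68 ft²
P = b + 2y√(1+z²) = 11.89 + 2×2.16×√(1+1.5²) = 19.68 ft
R = A/P = 32.68/19.68 = 1.661 ft
Q = (1.486/n)·A·R^(2/3)·S^(1/2) = (1.486/0.022) × 32.68 × 1.661^(2/3) × 0.0056^(1/2) = 231.7 ft³/s

232 ft³/s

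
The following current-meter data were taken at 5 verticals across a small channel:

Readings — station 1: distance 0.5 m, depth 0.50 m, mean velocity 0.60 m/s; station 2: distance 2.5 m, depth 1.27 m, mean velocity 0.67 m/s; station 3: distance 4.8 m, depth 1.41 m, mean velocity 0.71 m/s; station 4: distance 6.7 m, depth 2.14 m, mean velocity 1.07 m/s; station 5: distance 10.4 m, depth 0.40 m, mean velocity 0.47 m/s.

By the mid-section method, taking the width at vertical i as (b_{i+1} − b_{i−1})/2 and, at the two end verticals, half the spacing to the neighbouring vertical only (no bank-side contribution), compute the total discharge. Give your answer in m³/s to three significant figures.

w_1 = (2.5 − 0.5)/2 = 1 m; q_1 = 0.60 × 0.50 × 1 = 0.3000 m³/s
w_2 = (4.8 − 0.5)/2 = 2.15 m; q_2 = 0.67 × 1.27 × 2.15 = 1.829 m³/s
w_3 = (6.7 − 2.5)/2 = 2.1 m; q_3 = 0.71 × 1.41 × 2.1 = 2.102 m³/s
w_4 = (10.4 − 4.8)/2 = 2.8 m; q_4 = 1.07 × 2.14 × 2.8 = 6.411 m³/s
w_5 = (10.4 − 6.7)/2 = 1.85 m; q_5 = 0.47 × 0.40 × 1.85 = 0.3478 m³/s
Q = Σ qᵢ = 10.99 m³/s

11.0 m³/s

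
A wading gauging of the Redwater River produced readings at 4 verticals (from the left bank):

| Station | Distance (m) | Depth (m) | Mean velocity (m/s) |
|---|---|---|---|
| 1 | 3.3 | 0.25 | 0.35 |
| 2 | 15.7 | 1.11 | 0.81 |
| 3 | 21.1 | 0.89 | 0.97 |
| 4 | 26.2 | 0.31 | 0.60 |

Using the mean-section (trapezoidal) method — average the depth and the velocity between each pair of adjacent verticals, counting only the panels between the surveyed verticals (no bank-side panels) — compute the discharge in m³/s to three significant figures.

Panel 1-2: Δb = 12.4 m, d̄ = (0.25+1.11)/2 = 0.68, v̄ = (0.35+0.81)/2 = 0.58 → q = 12.4×0.68×0.58 = 4.891 m³/s
Panel 2-3: Δb = 5.4 m, d̄ = (1.11+0.89)/2 = 1, v̄ = (0.81+0.97)/2 = 0.89 → q = 5.4×1×0.89 = 4.806 m³/s
Panel 3-4: Δb = 5.1 m, d̄ = (0.89+0.31)/2 = 0.6, v̄ = (0.97+0.60)/2 = 0.785 → q = 5.1×0.6×0.785 = 2.402 m³/s
Q = Σ q = 12.10 m³/s

12.1 m³/s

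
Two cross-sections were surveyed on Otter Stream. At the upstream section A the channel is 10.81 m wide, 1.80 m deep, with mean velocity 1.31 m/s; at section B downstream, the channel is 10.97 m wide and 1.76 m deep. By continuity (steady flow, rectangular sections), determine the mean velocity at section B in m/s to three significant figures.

Q = A₁V₁ = (10.81×1.80) × 1.31 = 25.49 m³/s
A₂ = 10.97 × 1.76 = 19.31 m²
V₂ = Q/A₂ = 25.49/19.31 = 1.320 m/s

1.32 m/s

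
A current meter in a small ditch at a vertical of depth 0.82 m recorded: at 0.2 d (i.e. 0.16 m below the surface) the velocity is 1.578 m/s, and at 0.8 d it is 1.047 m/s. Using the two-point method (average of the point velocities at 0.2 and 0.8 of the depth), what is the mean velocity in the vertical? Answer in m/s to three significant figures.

v̄ = (1.578 + 1.047) / 2 = 1.313 m/s

1.31 m/s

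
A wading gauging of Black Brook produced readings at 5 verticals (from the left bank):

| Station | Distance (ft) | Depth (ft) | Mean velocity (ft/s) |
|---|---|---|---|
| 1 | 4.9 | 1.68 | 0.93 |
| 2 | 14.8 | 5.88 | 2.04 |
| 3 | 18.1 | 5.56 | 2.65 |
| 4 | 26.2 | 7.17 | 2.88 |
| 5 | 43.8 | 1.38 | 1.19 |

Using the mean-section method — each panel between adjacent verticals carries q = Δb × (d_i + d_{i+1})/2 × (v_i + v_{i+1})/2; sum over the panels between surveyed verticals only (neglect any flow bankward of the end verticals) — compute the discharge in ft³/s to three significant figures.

396 ft³/s

Panel 1-2: Δb = 9.9 ft, d̄ = (1.68+5.88)/2 = 3.78, v̄ = (0.93+2.04)/2 = 1.485 → q = 9.9×3.78×1.485 = 55.57 ft³/s
Panel 2-3: Δb = 3.3 ft, d̄ = (5.88+5.56)/2 = 5.72, v̄ = (2.04+2.65)/2 = 2.345 → q = 3.3×5.72×2.345 = 44.26 ft³/s
Panel 3-4: Δb = 8.1 ft, d̄ = (5.56+7.17)/2 = 6.365, v̄ = (2.65+2.88)/2 = 2.765 → q = 8.1×6.365×2.765 = 142.6 ft³/s
Panel 4-5: Δb = 17.6 ft, d̄ = (7.17+1.38)/2 = 4.275, v̄ = (2.88+1.19)/2 = 2.035 → q = 17.6×4.275×2.035 = 153.1 ft³/s
Q = Σ q = 395.5 ft³/s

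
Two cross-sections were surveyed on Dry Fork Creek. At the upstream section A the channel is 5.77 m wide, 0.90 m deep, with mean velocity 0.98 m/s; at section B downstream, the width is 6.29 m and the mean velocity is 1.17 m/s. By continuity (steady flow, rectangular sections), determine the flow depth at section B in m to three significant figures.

0.692 m

Q = A₁V₁ = (5.77×0.90) × 0.98 = 5.089 m³/s
d₂ = Q/(b₂ V₂) = 5.089/(6.29×1.17) = 0.6915 m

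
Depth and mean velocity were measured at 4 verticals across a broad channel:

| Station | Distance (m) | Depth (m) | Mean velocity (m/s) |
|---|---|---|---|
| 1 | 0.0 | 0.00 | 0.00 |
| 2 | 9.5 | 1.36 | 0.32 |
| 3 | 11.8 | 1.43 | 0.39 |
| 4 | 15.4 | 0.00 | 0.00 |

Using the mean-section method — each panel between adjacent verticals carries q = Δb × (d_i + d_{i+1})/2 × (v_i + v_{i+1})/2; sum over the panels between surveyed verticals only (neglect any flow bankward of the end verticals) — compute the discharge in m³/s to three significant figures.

Panel 1-2: Δb = 9.5 m, d̄ = (0.00+1.36)/2 = 0.68, v̄ = (0.00+0.32)/2 = 0.16 → q = 9.5×0.68×0.16 = 1.034 m³/s
Panel 2-3: Δb = 2.3 m, d̄ = (1.36+1.43)/2 = 1.395, v̄ = (0.32+0.39)/2 = 0.355 → q = 2.3×1.395×0.355 = 1.139 m³/s
Panel 3-4: Δb = 3.6 m, d̄ = (1.43+0.00)/2 = 0.715, v̄ = (0.39+0.00)/2 = 0.195 → q = 3.6×0.715×0.195 = 0.5019 m³/s
Q = Σ q = 2.675 m³/s

2.67 m³/s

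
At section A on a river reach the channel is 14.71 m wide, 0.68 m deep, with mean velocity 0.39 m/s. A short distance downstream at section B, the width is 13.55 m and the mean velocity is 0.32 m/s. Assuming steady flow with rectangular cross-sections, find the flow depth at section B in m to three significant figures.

0.900 m

Q = A₁V₁ = (14.71×0.68) × 0.39 = 3.901 m³/s
d₂ = Q/(b₂ V₂) = 3.901/(13.55×0.32) = 0.8997 m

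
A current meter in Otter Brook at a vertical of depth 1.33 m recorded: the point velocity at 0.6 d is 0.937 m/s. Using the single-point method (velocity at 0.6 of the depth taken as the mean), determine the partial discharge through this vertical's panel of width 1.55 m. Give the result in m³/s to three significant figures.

v̄ = v₀.₆ = 0.937 m/s
q = v̄ × d × w = 0.9370 × 1.33 × 1.55 = 1.932 m³/s

1.93 m³/s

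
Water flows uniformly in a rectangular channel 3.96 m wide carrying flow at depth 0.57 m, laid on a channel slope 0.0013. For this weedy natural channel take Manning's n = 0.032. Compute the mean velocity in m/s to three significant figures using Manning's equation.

0.654 m/s

A = b·y = 3.96 × 0.57 = 2.257 m²
P = b + 2y = 3.96 + 2×0.57 = 5.100 m
R = A/P = 2.257/5.100 = 0.4426 m
Q = (1/n)·A·R^(2/3)·S^(1/2) = (1/0.032) × 2.257 × 0.4426^(2/3) × 0.0013^(1/2) = 1.477 m³/s
V = Q/A = 1.477/2.257 = 0.6544 m/s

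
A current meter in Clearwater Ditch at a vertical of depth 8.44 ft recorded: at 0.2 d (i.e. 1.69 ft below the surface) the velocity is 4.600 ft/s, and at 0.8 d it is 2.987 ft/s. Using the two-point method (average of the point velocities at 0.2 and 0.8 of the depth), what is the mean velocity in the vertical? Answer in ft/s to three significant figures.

3.79 ft/s

v̄ = (4.600 + 2.987) / 2 = 3.794 ft/s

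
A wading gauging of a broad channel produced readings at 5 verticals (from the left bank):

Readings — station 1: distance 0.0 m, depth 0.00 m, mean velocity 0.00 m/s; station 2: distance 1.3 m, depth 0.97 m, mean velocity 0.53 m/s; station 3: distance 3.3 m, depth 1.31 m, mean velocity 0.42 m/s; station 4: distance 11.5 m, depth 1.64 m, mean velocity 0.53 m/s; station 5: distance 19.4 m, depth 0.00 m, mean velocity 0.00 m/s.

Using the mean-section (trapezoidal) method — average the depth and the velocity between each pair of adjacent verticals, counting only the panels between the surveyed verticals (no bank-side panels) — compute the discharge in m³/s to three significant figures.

8.71 m³/s

Panel 1-2: Δb = 1.3 m, d̄ = (0.00+0.97)/2 = 0.485, v̄ = (0.00+0.53)/2 = 0.265 → q = 1.3×0.485×0.265 = 0.1671 m³/s
Panel 2-3: Δb = 2 m, d̄ = (0.97+1.31)/2 = 1.14, v̄ = (0.53+0.42)/2 = 0.475 → q = 2×1.14×0.475 = 1.083 m³/s
Panel 3-4: Δb = 8.2 m, d̄ = (1.31+1.64)/2 = 1.475, v̄ = (0.42+0.53)/2 = 0.475 → q = 8.2×1.475×0.475 = 5.745 m³/s
Panel 4-5: Δb = 7.9 m, d̄ = (1.64+0.00)/2 = 0.82, v̄ = (0.53+0.00)/2 = 0.265 → q = 7.9×0.82×0.265 = 1.717 m³/s
Q = Σ q = 8.712 m³/s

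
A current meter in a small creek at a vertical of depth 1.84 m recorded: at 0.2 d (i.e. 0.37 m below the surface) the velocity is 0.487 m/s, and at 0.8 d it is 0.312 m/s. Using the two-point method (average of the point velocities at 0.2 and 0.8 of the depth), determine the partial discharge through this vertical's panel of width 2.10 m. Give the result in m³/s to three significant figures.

v̄ = (0.487 + 0.312) / 2 = 0.3995 m/s
q = v̄ × d × w = 0.3995 × 1.84 × 2.10 = 1.544 m³/s

1.54 m³/s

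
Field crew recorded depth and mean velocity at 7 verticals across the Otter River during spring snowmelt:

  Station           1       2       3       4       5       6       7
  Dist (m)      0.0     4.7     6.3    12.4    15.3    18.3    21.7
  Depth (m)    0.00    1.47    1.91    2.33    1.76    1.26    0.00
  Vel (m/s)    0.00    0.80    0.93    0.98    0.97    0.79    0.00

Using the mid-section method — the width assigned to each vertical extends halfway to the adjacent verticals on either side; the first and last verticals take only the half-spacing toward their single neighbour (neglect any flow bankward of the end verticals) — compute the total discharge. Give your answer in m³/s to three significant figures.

w_2 = (6.3 − 0.0)/2 = 3.15 m; q_2 = 0.80 × 1.47 × 3.15 = 3.704 m³/s
w_3 = (12.4 − 4.7)/2 = 3.85 m; q_3 = 0.93 × 1.91 × 3.85 = 6.839 m³/s
w_4 = (15.3 − 6.3)/2 = 4.5 m; q_4 = 0.98 × 2.33 × 4.5 = 10.28 m³/s
w_5 = (18.3 − 12.4)/2 = 2.95 m; q_5 = 0.97 × 1.76 × 2.95 = 5.036 m³/s
w_6 = (21.7 − 15.3)/2 = 3.2 m; q_6 = 0.79 × 1.26 × 3.2 = 3.185 m³/s
Stations 1, 7 contribute zero (depth or velocity is 0).
Q = Σ qᵢ = 29.04 m³/s

29.0 m³/s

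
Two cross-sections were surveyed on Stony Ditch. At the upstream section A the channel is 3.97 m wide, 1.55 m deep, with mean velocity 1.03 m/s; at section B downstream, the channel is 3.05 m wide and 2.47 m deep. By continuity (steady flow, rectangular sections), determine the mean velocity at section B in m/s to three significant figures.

0.841 m/s

Q = A₁V₁ = (3.97×1.55) × 1.03 = 6.338 m³/s
A₂ = 3.05 × 2.47 = 7.534 m²
V₂ = Q/A₂ = 6.338/7.534 = 0.8413 m/s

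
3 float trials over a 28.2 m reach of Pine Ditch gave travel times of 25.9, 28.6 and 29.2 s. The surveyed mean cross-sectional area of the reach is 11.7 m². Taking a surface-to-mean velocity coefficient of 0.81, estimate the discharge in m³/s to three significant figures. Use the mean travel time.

t̄ = (25.9 + 28.6 + 29.2) / 3 = 27.9 s
v_surface = L / t̄ = 28.2 / 27.9 = 1.011 m/s
v_mean = 0.81 × 1.011 = 0.8187 m/s
Q = A × v_mean = 11.7 × 0.8187 = 9.579 m³/s

9.58 m³/s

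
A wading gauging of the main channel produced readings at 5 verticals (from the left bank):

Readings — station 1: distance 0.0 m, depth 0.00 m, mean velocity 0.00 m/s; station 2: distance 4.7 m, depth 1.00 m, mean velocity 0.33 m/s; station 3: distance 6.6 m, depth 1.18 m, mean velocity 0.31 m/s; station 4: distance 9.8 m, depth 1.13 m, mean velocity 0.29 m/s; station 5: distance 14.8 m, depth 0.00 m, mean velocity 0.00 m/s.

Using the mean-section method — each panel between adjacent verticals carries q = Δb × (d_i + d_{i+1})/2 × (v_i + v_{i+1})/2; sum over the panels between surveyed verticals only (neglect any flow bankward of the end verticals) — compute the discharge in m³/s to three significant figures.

Panel 1-2: Δb = 4.7 m, d̄ = (0.00+1.00)/2 = 0.5, v̄ = (0.00+0.33)/2 = 0.165 → q = 4.7×0.5×0.165 = 0.3878 m³/s
Panel 2-3: Δb = 1.9 m, d̄ = (1.00+1.18)/2 = 1.09, v̄ = (0.33+0.31)/2 = 0.32 → q = 1.9×1.09×0.32 = 0.6627 m³/s
Panel 3-4: Δb = 3.2 m, d̄ = (1.18+1.13)/2 = 1.155, v̄ = (0.31+0.29)/2 = 0.3 → q = 3.2×1.155×0.3 = 1.109 m³/s
Panel 4-5: Δb = 5 m, d̄ = (1.13+0.00)/2 = 0.565, v̄ = (0.29+0.00)/2 = 0.145 → q = 5×0.565×0.145 = 0.4096 m³/s
Q = Σ q = 2.569 m³/s

2.57 m³/s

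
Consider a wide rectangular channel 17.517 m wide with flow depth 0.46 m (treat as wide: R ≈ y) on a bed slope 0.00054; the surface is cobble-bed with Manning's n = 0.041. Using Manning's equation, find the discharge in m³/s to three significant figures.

A = b·y = 17.517 × 0.46 = 8.058 m²
Wide channel: R ≈ y = 0.46 m
Q = (1/n)·A·R^(2/3)·S^(1/2) = (1/0.041) × 8.058 × 0.4600^(2/3) × 0.00054^(1/2) = 2.721 m³/s

2.72 m³/s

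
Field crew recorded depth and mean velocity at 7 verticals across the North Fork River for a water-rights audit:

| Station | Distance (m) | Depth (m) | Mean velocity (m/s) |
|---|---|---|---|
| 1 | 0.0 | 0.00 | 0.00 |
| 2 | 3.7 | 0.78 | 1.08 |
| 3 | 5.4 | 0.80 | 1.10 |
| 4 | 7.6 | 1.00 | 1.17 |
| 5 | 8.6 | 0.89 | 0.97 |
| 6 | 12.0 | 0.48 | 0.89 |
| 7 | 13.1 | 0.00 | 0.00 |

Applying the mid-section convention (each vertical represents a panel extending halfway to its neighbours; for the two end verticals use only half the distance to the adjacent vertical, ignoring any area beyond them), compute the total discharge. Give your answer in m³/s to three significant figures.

8.72 m³/s

w_2 = (5.4 − 0.0)/2 = 2.7 m; q_2 = 1.08 × 0.78 × 2.7 = 2.274 m³/s
w_3 = (7.6 − 3.7)/2 = 1.95 m; q_3 = 1.10 × 0.80 × 1.95 = 1.716 m³/s
w_4 = (8.6 − 5.4)/2 = 1.6 m; q_4 = 1.17 × 1.00 × 1.6 = 1.872 m³/s
w_5 = (12.0 − 7.6)/2 = 2.2 m; q_5 = 0.97 × 0.89 × 2.2 = 1.899 m³/s
w_6 = (13.1 − 8.6)/2 = 2.25 m; q_6 = 0.89 × 0.48 × 2.25 = 0.9612 m³/s
Stations 1, 7 contribute zero (depth or velocity is 0).
Q = Σ qᵢ = 8.723 m³/s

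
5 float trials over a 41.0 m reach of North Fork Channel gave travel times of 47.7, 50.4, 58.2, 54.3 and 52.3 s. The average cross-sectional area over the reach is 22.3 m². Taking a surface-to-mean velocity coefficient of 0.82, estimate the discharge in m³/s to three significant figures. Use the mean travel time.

14.3 m³/s

t̄ = (47.7 + 50.4 + 58.2 + 54.3 + 52.3) / 5 = 52.58 s
v_surface = L / t̄ = 41.0 / 52.58 = 0.7798 m/s
v_mean = 0.82 × 0.7798 = 0.6394 m/s
Q = A × v_mean = 22.3 × 0.6394 = 14.26 m³/s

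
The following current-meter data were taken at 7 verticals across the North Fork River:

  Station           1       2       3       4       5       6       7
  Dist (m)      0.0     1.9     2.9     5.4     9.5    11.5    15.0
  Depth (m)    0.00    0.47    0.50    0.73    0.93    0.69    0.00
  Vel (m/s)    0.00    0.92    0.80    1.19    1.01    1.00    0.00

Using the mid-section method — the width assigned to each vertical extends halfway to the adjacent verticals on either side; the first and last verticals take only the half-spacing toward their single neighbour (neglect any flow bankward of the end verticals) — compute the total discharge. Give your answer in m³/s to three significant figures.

8.96 m³/s

w_2 = (2.9 − 0.0)/2 = 1.45 m; q_2 = 0.92 × 0.47 × 1.45 = 0.6270 m³/s
w_3 = (5.4 − 1.9)/2 = 1.75 m; q_3 = 0.80 × 0.50 × 1.75 = 0.7000 m³/s
w_4 = (9.5 − 2.9)/2 = 3.3 m; q_4 = 1.19 × 0.73 × 3.3 = 2.867 m³/s
w_5 = (11.5 − 5.4)/2 = 3.05 m; q_5 = 1.01 × 0.93 × 3.05 = 2.865 m³/s
w_6 = (15.0 − 9.5)/2 = 2.75 m; q_6 = 1.00 × 0.69 × 2.75 = 1.898 m³/s
Stations 1, 7 contribute zero (depth or velocity is 0).
Q = Σ qᵢ = 8.956 m³/s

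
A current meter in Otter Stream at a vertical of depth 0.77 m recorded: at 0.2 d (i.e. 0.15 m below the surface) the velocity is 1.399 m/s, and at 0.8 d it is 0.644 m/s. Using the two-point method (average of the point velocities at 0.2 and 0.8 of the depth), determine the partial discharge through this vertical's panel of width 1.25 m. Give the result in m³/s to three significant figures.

v̄ = (1.399 + 0.644) / 2 = 1.022 m/s
q = v̄ × d × w = 1.022 × 0.77 × 1.25 = 0.9832 m³/s

0.983 m³/s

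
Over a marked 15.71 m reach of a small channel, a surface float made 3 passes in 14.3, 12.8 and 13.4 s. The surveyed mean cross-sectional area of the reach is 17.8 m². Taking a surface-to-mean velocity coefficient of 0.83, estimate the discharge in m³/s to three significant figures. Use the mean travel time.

17.2 m³/s

t̄ = (14.3 + 12.8 + 13.4) / 3 = 13.5 s
v_surface = L / t̄ = 15.71 / 13.5 = 1.164 m/s
v_mean = 0.83 × 1.164 = 0.9659 m/s
Q = A × v_mean = 17.8 × 0.9659 = 17.19 m³/s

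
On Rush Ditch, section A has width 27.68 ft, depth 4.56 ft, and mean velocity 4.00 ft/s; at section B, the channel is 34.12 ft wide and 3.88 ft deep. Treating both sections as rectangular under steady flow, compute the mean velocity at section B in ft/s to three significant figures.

3.81 ft/s

Q = A₁V₁ = (27.68×4.56) × 4.00 = 504.9 ft³/s
A₂ = 34.12 × 3.88 = 132.4 ft²
V₂ = Q/A₂ = 504.9/132.4 = 3.814 ft/s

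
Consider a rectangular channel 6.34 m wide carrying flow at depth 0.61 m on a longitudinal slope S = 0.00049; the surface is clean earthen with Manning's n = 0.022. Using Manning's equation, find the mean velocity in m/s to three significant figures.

A = b·y = 6.34 × 0.61 = 3.867 m²
P = b + 2y = 6.34 + 2×0.61 = 7.560 m
R = A/P = 3.867/7.560 = 0.5116 m
Q = (1/n)·A·R^(2/3)·S^(1/2) = (1/0.022) × 3.867 × 0.5116^(2/3) × 0.00049^(1/2) = 2.489 m³/s
V = Q/A = 2.489/3.867 = 0.6436 m/s

0.644 m/s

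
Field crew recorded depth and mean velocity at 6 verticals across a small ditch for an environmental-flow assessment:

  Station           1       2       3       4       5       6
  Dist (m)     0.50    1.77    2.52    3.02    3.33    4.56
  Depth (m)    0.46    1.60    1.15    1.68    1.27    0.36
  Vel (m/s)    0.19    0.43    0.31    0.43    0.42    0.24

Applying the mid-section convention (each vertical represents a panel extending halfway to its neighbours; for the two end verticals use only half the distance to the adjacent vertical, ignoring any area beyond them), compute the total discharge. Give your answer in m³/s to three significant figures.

w_1 = (1.77 − 0.50)/2 = 0.635 m; q_1 = 0.19 × 0.46 × 0.635 = 0.05550 m³/s
w_2 = (2.52 − 0.50)/2 = 1.01 m; q_2 = 0.43 × 1.60 × 1.01 = 0.6949 m³/s
w_3 = (3.02 − 1.77)/2 = 0.625 m; q_3 = 0.31 × 1.15 × 0.625 = 0.2228 m³/s
w_4 = (3.33 − 2.52)/2 = 0.405 m; q_4 = 0.43 × 1.68 × 0.405 = 0.2926 m³/s
w_5 = (4.56 − 3.02)/2 = 0.77 m; q_5 = 0.42 × 1.27 × 0.77 = 0.4107 m³/s
w_6 = (4.56 − 3.33)/2 = 0.615 m; q_6 = 0.24 × 0.36 × 0.615 = 0.05314 m³/s
Q = Σ qᵢ = 1.730 m³/s

1.73 m³/s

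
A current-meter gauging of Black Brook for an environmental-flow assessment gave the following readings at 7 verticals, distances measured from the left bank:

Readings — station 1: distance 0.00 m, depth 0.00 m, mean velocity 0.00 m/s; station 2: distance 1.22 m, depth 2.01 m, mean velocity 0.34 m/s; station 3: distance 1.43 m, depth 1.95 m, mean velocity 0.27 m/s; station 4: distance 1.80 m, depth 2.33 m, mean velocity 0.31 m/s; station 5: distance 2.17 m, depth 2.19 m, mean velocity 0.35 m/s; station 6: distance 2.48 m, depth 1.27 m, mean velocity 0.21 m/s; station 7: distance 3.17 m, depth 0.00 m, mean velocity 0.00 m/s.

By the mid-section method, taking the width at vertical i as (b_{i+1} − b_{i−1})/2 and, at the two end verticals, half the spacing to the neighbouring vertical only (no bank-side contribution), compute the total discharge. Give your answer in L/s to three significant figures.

w_2 = (1.43 − 0.00)/2 = 0.715 m; q_2 = 0.34 × 2.01 × 0.715 = 0.4886 m³/s
w_3 = (1.80 − 1.22)/2 = 0.29 m; q_3 = 0.27 × 1.95 × 0.29 = 0.1527 m³/s
w_4 = (2.17 − 1.43)/2 = 0.37 m; q_4 = 0.31 × 2.33 × 0.37 = 0.2673 m³/s
w_5 = (2.48 − 1.80)/2 = 0.34 m; q_5 = 0.35 × 2.19 × 0.34 = 0.2606 m³/s
w_6 = (3.17 − 2.17)/2 = 0.5 m; q_6 = 0.21 × 1.27 × 0.5 = 0.1334 m³/s
Stations 1, 7 contribute zero (depth or velocity is 0).
Q = Σ qᵢ = 1.303 m³/s
= 1.303 × 1000 = 1303 L/s

1300 L/s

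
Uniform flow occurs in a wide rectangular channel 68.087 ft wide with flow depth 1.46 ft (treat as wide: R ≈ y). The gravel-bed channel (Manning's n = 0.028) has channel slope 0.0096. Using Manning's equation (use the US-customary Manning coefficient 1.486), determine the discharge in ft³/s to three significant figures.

665 ft³/s

A = b·y = 68.087 × 1.46 = 99.41 ft²
Wide channel: R ≈ y = 1.46 ft
Q = (1.486/n)·A·R^(2/3)·S^(1/2) = (1.486/0.028) × 99.41 × 1.460^(2/3) × 0.0096^(1/2) = 665.2 ft³/s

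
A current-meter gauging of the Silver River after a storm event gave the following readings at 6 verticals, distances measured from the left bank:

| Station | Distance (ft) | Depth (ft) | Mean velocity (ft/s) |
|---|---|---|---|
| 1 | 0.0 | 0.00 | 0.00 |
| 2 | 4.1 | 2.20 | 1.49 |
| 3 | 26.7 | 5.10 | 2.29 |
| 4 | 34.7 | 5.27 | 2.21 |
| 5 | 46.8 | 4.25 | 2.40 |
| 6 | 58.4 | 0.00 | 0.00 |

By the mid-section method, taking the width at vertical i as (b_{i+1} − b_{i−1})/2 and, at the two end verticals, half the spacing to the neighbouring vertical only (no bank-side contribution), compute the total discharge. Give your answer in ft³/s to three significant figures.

460 ft³/s

w_2 = (26.7 − 0.0)/2 = 13.35 ft; q_2 = 1.49 × 2.20 × 13.35 = 43.76 ft³/s
w_3 = (34.7 − 4.1)/2 = 15.3 ft; q_3 = 2.29 × 5.10 × 15.3 = 178.7 ft³/s
w_4 = (46.8 − 26.7)/2 = 10.05 ft; q_4 = 2.21 × 5.27 × 10.05 = 117.0 ft³/s
w_5 = (58.4 − 34.7)/2 = 11.85 ft; q_5 = 2.40 × 4.25 × 11.85 = 120.9 ft³/s
Stations 1, 6 contribute zero (depth or velocity is 0).
Q = Σ qᵢ = 460.4 ft³/s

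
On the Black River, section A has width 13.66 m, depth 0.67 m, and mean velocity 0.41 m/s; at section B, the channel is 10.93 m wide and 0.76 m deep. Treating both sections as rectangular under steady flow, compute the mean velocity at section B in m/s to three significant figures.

Q = A₁V₁ = (13.66×0.67) × 0.41 = 3.752 m³/s
A₂ = 10.93 × 0.76 = 8.307 m²
V₂ = Q/A₂ = 3.752/8.307 = 0.4517 m/s

0.452 m/s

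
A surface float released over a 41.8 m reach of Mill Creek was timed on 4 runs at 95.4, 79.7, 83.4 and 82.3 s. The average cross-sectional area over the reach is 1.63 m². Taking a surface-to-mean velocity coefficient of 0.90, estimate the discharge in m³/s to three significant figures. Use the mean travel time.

0.720 m³/s

t̄ = (95.4 + 79.7 + 83.4 + 82.3) / 4 = 85.2 s
v_surface = L / t̄ = 41.8 / 85.2 = 0.4906 m/s
v_mean = 0.90 × 0.4906 = 0.4415 m/s
Q = A × v_mean = 1.63 × 0.4415 = 0.7197 m³/s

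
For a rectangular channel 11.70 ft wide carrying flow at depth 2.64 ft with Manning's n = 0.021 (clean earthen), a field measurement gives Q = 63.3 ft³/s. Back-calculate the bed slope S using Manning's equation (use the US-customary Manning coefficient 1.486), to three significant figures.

A = b·y = 11.70 × 2.64 = 30.89 ft²
P = b + 2y = 11.70 + 2×2.64 = 16.98 ft
R = A/P = 30.89/16.98 = 1.819 ft
S = (Q·n / (1.486·A·R^(2/3)))² = (63.3×0.021 / (1.486×30.89×1.490))² = 0.0003777

0.000378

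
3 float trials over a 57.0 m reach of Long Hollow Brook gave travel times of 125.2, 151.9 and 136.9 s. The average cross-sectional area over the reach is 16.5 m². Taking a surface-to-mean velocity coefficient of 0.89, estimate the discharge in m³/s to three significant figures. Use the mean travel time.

6.07 m³/s

t̄ = (125.2 + 151.9 + 136.9) / 3 = 138 s
v_surface = L / t̄ = 57.0 / 138 = 0.4130 m/s
v_mean = 0.89 × 0.4130 = 0.3676 m/s
Q = A × v_mean = 16.5 × 0.3676 = 6.066 m³/s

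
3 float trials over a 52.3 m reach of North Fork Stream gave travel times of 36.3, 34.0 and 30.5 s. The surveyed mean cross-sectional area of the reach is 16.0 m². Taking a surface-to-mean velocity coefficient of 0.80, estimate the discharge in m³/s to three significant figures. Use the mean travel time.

19.9 m³/s

t̄ = (36.3 + 34.0 + 30.5) / 3 = 33.6 s
v_surface = L / t̄ = 52.3 / 33.6 = 1.557 m/s
v_mean = 0.80 × 1.557 = 1.245 m/s
Q = A × v_mean = 16.0 × 1.245 = 19.92 m³/s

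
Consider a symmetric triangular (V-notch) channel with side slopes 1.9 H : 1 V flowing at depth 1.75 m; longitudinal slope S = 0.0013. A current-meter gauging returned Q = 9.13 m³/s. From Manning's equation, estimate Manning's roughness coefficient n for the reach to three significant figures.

0.0194

A = z·y² = 1.9×1.75² = 5.819 m²
P = 2y√(1+z²) = 2×1.75×√(1+1.9²) = 7.515 m
R = A/P = 5.819/7.515 = 0.7743 m
n = (1/Q)·A·R^(2/3)·S^(1/2) = (1/9.13) × 5.819 × 0.8432 × 0.03606 = 0.01938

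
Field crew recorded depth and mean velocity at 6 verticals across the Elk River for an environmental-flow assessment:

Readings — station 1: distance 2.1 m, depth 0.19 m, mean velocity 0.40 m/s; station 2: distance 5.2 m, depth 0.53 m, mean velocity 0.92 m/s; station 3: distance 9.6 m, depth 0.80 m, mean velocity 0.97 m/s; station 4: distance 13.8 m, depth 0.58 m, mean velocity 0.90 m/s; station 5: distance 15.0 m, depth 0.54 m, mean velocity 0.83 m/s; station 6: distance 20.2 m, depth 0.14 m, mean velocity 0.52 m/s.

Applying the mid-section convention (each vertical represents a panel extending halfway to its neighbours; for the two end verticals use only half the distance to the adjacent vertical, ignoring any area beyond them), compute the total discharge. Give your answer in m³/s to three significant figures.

8.32 m³/s

w_1 = (5.2 − 2.1)/2 = 1.55 m; q_1 = 0.40 × 0.19 × 1.55 = 0.1178 m³/s
w_2 = (9.6 − 2.1)/2 = 3.75 m; q_2 = 0.92 × 0.53 × 3.75 = 1.829 m³/s
w_3 = (13.8 − 5.2)/2 = 4.3 m; q_3 = 0.97 × 0.80 × 4.3 = 3.337 m³/s
w_4 = (15.0 − 9.6)/2 = 2.7 m; q_4 = 0.90 × 0.58 × 2.7 = 1.409 m³/s
w_5 = (20.2 − 13.8)/2 = 3.2 m; q_5 = 0.83 × 0.54 × 3.2 = 1.434 m³/s
w_6 = (20.2 − 15.0)/2 = 2.6 m; q_6 = 0.52 × 0.14 × 2.6 = 0.1893 m³/s
Q = Σ qᵢ = 8.316 m³/s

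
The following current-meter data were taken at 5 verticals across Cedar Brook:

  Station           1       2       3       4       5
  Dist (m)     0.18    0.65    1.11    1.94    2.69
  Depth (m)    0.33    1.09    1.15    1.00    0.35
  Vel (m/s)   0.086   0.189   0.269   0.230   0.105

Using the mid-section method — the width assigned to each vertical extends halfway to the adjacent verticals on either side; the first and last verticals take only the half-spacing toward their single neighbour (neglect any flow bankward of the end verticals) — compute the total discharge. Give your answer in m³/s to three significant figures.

w_1 = (0.65 − 0.18)/2 = 0.235 m; q_1 = 0.086 × 0.33 × 0.235 = 0.006669 m³/s
w_2 = (1.11 − 0.18)/2 = 0.465 m; q_2 = 0.189 × 1.09 × 0.465 = 0.09579 m³/s
w_3 = (1.94 − 0.65)/2 = 0.645 m; q_3 = 0.269 × 1.15 × 0.645 = 0.1995 m³/s
w_4 = (2.69 − 1.11)/2 = 0.79 m; q_4 = 0.230 × 1.00 × 0.79 = 0.1817 m³/s
w_5 = (2.69 − 1.94)/2 = 0.375 m; q_5 = 0.105 × 0.35 × 0.375 = 0.01378 m³/s
Q = Σ qᵢ = 0.4975 m³/s

0.497 m³/s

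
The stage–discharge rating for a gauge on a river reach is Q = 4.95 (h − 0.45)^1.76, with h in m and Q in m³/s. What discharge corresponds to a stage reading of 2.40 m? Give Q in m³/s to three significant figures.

Q = 4.95 × (2.40 − 0.45)^1.76 = 4.95 × 1.95^1.76 = 16.03 m³/s

16.0 m³/s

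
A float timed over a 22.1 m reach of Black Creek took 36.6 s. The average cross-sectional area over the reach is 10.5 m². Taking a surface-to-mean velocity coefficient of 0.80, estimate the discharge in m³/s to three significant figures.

v_surface = L / t̄ = 22.1 / 36.6 = 0.6038 m/s
v_mean = 0.80 × 0.6038 = 0.4831 m/s
Q = A × v_mean = 10.5 × 0.4831 = 5.072 m³/s

5.07 m³/s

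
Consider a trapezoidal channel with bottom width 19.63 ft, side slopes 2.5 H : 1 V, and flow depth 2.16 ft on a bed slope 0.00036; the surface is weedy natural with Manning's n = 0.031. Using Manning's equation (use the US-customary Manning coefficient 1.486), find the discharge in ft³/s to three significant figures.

A = (b + z·y)·y = (19.63 + 2.5×2.16)×2.16 = 54.06 ft²
P = b + 2y√(1+z²) = 19.63 + 2×2.16×√(1+2.5²) = 31.26 ft
R = A/P = 54.06/31.26 = 1.729 ft
Q = (1.486/n)·A·R^(2/3)·S^(1/2) = (1.486/0.031) × 54.06 × 1.729^(2/3) × 0.00036^(1/2) = 70.85 ft³/s

70.8 ft³/s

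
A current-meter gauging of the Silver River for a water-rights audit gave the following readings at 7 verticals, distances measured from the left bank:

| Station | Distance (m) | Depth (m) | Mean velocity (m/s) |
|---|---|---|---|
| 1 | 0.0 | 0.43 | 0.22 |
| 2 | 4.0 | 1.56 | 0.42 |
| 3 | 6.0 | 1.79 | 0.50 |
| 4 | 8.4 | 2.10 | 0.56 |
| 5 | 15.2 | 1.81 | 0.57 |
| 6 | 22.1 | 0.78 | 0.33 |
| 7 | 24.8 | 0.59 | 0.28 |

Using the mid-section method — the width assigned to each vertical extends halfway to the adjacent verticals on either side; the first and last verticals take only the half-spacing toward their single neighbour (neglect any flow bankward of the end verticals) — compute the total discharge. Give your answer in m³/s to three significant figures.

18.1 m³/s

w_1 = (4.0 − 0.0)/2 = 2 m; q_1 = 0.22 × 0.43 × 2 = 0.1892 m³/s
w_2 = (6.0 − 0.0)/2 = 3 m; q_2 = 0.42 × 1.56 × 3 = 1.966 m³/s
w_3 = (8.4 − 4.0)/2 = 2.2 m; q_3 = 0.50 × 1.79 × 2.2 = 1.969 m³/s
w_4 = (15.2 − 6.0)/2 = 4.6 m; q_4 = 0.56 × 2.10 × 4.6 = 5.410 m³/s
w_5 = (22.1 − 8.4)/2 = 6.85 m; q_5 = 0.57 × 1.81 × 6.85 = 7.067 m³/s
w_6 = (24.8 − 15.2)/2 = 4.8 m; q_6 = 0.33 × 0.78 × 4.8 = 1.236 m³/s
w_7 = (24.8 − 22.1)/2 = 1.35 m; q_7 = 0.28 × 0.59 × 1.35 = 0.2230 m³/s
Q = Σ qᵢ = 18.06 m³/s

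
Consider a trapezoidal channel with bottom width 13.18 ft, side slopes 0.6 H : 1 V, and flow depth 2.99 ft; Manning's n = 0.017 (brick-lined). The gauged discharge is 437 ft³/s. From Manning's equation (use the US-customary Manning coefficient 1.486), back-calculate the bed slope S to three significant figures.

0.00430

A = (b + z·y)·y = (13.18 + 0.6×2.99)×2.99 = 44.77 ft²
P = b + 2y√(1+z²) = 13.18 + 2×2.99×√(1+0.6²) = 20.15 ft
R = A/P = 44.77/20.15 = 2.222 ft
S = (Q·n / (1.486·A·R^(2/3)))² = (437×0.017 / (1.486×44.77×1.703))² = 0.004301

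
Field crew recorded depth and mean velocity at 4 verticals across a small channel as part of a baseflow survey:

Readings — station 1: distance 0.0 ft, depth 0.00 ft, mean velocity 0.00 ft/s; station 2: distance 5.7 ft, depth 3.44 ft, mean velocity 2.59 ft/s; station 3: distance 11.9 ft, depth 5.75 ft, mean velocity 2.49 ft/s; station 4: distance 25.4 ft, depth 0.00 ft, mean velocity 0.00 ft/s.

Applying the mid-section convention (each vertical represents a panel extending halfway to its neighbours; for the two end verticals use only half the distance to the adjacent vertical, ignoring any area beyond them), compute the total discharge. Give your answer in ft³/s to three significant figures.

194 ft³/s

w_2 = (11.9 − 0.0)/2 = 5.95 ft; q_2 = 2.59 × 3.44 × 5.95 = 53.01 ft³/s
w_3 = (25.4 − 5.7)/2 = 9.85 ft; q_3 = 2.49 × 5.75 × 9.85 = 141.0 ft³/s
Stations 1, 4 contribute zero (depth or velocity is 0).
Q = Σ qᵢ = 194.0 ft³/s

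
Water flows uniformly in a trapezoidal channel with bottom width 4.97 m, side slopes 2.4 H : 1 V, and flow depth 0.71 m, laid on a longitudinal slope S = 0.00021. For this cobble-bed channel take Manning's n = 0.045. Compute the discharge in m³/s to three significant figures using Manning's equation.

1.02 m³/s

A = (b + z·y)·y = (4.97 + 2.4×0.71)×0.71 = 4.739 m²
P = b + 2y√(1+z²) = 4.97 + 2×0.71×√(1+2.4²) = 8.662 m
R = A/P = 4.739/8.662 = 0.5470 m
Q = (1/n)·A·R^(2/3)·S^(1/2) = (1/0.045) × 4.739 × 0.5470^(2/3) × 0.00021^(1/2) = 1.021 m³/s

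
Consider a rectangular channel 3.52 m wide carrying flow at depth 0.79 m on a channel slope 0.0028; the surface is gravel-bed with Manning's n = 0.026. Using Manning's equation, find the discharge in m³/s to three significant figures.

A = b·y = 3.52 × 0.79 = 2.781 m²
P = b + 2y = 3.52 + 2×0.79 = 5.100 m
R = A/P = 2.781/5.100 = 0.5453 m
Q = (1/n)·A·R^(2/3)·S^(1/2) = (1/0.026) × 2.781 × 0.5453^(2/3) × 0.0028^(1/2) = 3.777 m³/s

3.78 m³/s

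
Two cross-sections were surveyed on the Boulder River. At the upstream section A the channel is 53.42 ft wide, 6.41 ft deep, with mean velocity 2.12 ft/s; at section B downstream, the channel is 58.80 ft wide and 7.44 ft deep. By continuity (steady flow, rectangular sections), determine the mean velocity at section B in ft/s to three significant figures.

Q = A₁V₁ = (53.42×6.41) × 2.12 = 725.9 ft³/s
A₂ = 58.80 × 7.44 = 437.5 ft²
V₂ = Q/A₂ = 725.9/437.5 = 1.659 ft/s

1.66 ft/s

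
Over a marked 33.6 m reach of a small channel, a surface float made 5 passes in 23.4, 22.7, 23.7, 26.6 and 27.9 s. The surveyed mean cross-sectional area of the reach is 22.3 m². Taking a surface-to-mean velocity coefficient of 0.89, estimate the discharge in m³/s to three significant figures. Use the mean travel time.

26.8 m³/s

t̄ = (23.4 + 22.7 + 23.7 + 26.6 + 27.9) / 5 = 24.86 s
v_surface = L / t̄ = 33.6 / 24.86 = 1.352 m/s
v_mean = 0.89 × 1.352 = 1.203 m/s
Q = A × v_mean = 22.3 × 1.203 = 26.82 m³/s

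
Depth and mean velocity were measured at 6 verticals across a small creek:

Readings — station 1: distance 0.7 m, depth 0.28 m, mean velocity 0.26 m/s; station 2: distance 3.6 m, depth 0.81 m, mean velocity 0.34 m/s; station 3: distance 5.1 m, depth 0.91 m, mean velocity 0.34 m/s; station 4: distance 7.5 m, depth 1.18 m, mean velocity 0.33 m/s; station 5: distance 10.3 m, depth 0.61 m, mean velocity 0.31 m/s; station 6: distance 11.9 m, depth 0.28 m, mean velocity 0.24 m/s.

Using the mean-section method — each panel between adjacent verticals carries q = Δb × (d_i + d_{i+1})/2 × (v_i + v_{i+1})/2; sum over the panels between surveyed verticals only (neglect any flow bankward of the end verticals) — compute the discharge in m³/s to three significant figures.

Panel 1-2: Δb = 2.9 m, d̄ = (0.28+0.81)/2 = 0.545, v̄ = (0.26+0.34)/2 = 0.3 → q = 2.9×0.545×0.3 = 0.4742 m³/s
Panel 2-3: Δb = 1.5 m, d̄ = (0.81+0.91)/2 = 0.86, v̄ = (0.34+0.34)/2 = 0.34 → q = 1.5×0.86×0.34 = 0.4386 m³/s
Panel 3-4: Δb = 2.4 m, d̄ = (0.91+1.18)/2 = 1.045, v̄ = (0.34+0.33)/2 = 0.335 → q = 2.4×1.045×0.335 = 0.8402 m³/s
Panel 4-5: Δb = 2.8 m, d̄ = (1.18+0.61)/2 = 0.895, v̄ = (0.33+0.31)/2 = 0.32 → q = 2.8×0.895×0.32 = 0.8019 m³/s
Panel 5-6: Δb = 1.6 m, d̄ = (0.61+0.28)/2 = 0.445, v̄ = (0.31+0.24)/2 = 0.275 → q = 1.6×0.445×0.275 = 0.1958 m³/s
Q = Σ q = 2.751 m³/s

2.75 m³/s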